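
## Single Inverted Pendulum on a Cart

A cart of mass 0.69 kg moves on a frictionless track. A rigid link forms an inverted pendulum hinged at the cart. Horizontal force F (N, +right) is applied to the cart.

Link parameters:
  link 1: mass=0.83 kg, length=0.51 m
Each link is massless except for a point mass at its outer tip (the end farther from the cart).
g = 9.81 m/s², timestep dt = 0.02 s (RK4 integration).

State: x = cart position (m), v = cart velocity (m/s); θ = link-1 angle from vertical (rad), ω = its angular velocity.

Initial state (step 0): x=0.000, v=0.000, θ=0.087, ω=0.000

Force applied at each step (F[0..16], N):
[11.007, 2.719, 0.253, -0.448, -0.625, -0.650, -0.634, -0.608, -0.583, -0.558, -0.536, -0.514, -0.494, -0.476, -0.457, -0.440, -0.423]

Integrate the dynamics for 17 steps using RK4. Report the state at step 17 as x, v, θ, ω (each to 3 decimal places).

apply F[0]=+11.007 → step 1: x=0.003, v=0.297, θ=0.082, ω=-0.547
apply F[1]=+2.719 → step 2: x=0.009, v=0.357, θ=0.070, ω=-0.637
apply F[2]=+0.253 → step 3: x=0.017, v=0.350, θ=0.057, ω=-0.598
apply F[3]=-0.448 → step 4: x=0.023, v=0.325, θ=0.046, ω=-0.529
apply F[4]=-0.625 → step 5: x=0.030, v=0.298, θ=0.036, ω=-0.459
apply F[5]=-0.650 → step 6: x=0.035, v=0.271, θ=0.028, ω=-0.396
apply F[6]=-0.634 → step 7: x=0.040, v=0.247, θ=0.020, ω=-0.339
apply F[7]=-0.608 → step 8: x=0.045, v=0.226, θ=0.014, ω=-0.290
apply F[8]=-0.583 → step 9: x=0.049, v=0.206, θ=0.009, ω=-0.248
apply F[9]=-0.558 → step 10: x=0.053, v=0.189, θ=0.004, ω=-0.211
apply F[10]=-0.536 → step 11: x=0.057, v=0.173, θ=0.000, ω=-0.178
apply F[11]=-0.514 → step 12: x=0.060, v=0.158, θ=-0.003, ω=-0.150
apply F[12]=-0.494 → step 13: x=0.063, v=0.145, θ=-0.006, ω=-0.126
apply F[13]=-0.476 → step 14: x=0.066, v=0.133, θ=-0.008, ω=-0.105
apply F[14]=-0.457 → step 15: x=0.069, v=0.121, θ=-0.010, ω=-0.087
apply F[15]=-0.440 → step 16: x=0.071, v=0.111, θ=-0.012, ω=-0.071
apply F[16]=-0.423 → step 17: x=0.073, v=0.102, θ=-0.013, ω=-0.057

Answer: x=0.073, v=0.102, θ=-0.013, ω=-0.057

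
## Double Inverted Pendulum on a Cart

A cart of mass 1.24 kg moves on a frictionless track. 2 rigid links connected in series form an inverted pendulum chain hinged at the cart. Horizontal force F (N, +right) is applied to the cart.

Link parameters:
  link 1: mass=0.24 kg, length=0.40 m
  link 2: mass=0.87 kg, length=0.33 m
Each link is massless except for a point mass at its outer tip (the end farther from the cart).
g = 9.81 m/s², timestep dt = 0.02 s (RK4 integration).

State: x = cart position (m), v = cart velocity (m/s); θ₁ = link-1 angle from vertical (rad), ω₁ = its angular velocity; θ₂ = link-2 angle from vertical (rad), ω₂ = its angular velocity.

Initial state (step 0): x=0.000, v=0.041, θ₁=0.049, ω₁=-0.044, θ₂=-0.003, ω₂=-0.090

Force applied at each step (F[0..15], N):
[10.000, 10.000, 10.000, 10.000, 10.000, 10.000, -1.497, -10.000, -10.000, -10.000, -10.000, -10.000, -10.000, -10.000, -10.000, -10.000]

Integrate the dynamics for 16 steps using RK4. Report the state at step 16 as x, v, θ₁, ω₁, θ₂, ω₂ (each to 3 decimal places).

Answer: x=0.153, v=-0.156, θ₁=-0.439, ω₁=-2.494, θ₂=0.041, ω₂=2.751

Derivation:
apply F[0]=+10.000 → step 1: x=0.002, v=0.194, θ₁=0.045, ω₁=-0.307, θ₂=-0.006, ω₂=-0.237
apply F[1]=+10.000 → step 2: x=0.008, v=0.348, θ₁=0.037, ω₁=-0.581, θ₂=-0.012, ω₂=-0.377
apply F[2]=+10.000 → step 3: x=0.016, v=0.504, θ₁=0.022, ω₁=-0.874, θ₂=-0.021, ω₂=-0.504
apply F[3]=+10.000 → step 4: x=0.028, v=0.663, θ₁=0.001, ω₁=-1.201, θ₂=-0.032, ω₂=-0.606
apply F[4]=+10.000 → step 5: x=0.043, v=0.826, θ₁=-0.026, ω₁=-1.571, θ₂=-0.045, ω₂=-0.673
apply F[5]=+10.000 → step 6: x=0.061, v=0.994, θ₁=-0.062, ω₁=-1.997, θ₂=-0.059, ω₂=-0.693
apply F[6]=-1.497 → step 7: x=0.081, v=0.981, θ₁=-0.102, ω₁=-2.030, θ₂=-0.073, ω₂=-0.657
apply F[7]=-10.000 → step 8: x=0.099, v=0.839, θ₁=-0.140, ω₁=-1.806, θ₂=-0.085, ω₂=-0.550
apply F[8]=-10.000 → step 9: x=0.114, v=0.704, θ₁=-0.175, ω₁=-1.664, θ₂=-0.094, ω₂=-0.372
apply F[9]=-10.000 → step 10: x=0.127, v=0.575, θ₁=-0.207, ω₁=-1.601, θ₂=-0.099, ω₂=-0.123
apply F[10]=-10.000 → step 11: x=0.137, v=0.451, θ₁=-0.239, ω₁=-1.615, θ₂=-0.099, ω₂=0.202
apply F[11]=-10.000 → step 12: x=0.145, v=0.331, θ₁=-0.272, ω₁=-1.706, θ₂=-0.091, ω₂=0.605
apply F[12]=-10.000 → step 13: x=0.151, v=0.212, θ₁=-0.308, ω₁=-1.864, θ₂=-0.074, ω₂=1.086
apply F[13]=-10.000 → step 14: x=0.154, v=0.093, θ₁=-0.347, ω₁=-2.070, θ₂=-0.047, ω₂=1.626
apply F[14]=-10.000 → step 15: x=0.154, v=-0.029, θ₁=-0.391, ω₁=-2.293, θ₂=-0.009, ω₂=2.194
apply F[15]=-10.000 → step 16: x=0.153, v=-0.156, θ₁=-0.439, ω₁=-2.494, θ₂=0.041, ω₂=2.751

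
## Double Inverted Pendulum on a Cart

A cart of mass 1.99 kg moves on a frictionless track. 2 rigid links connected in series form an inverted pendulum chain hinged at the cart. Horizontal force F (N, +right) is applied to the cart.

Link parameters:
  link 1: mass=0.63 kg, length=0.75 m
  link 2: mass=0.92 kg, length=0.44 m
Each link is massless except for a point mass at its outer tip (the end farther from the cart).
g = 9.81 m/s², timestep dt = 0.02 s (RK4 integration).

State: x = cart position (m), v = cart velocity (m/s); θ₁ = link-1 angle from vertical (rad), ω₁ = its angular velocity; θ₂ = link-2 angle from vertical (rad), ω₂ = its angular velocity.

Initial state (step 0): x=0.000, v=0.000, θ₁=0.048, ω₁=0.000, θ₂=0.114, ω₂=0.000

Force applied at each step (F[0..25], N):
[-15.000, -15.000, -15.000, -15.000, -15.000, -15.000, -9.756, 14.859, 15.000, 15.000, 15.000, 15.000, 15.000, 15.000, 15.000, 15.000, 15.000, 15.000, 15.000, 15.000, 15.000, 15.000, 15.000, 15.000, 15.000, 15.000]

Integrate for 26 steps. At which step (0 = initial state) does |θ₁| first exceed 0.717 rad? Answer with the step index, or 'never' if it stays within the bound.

apply F[0]=-15.000 → step 1: x=-0.002, v=-0.158, θ₁=0.050, ω₁=0.199, θ₂=0.115, ω₂=0.068
apply F[1]=-15.000 → step 2: x=-0.006, v=-0.316, θ₁=0.056, ω₁=0.401, θ₂=0.117, ω₂=0.134
apply F[2]=-15.000 → step 3: x=-0.014, v=-0.475, θ₁=0.066, ω₁=0.609, θ₂=0.120, ω₂=0.192
apply F[3]=-15.000 → step 4: x=-0.025, v=-0.636, θ₁=0.080, ω₁=0.825, θ₂=0.124, ω₂=0.240
apply F[4]=-15.000 → step 5: x=-0.040, v=-0.799, θ₁=0.099, ω₁=1.051, θ₂=0.130, ω₂=0.275
apply F[5]=-15.000 → step 6: x=-0.057, v=-0.963, θ₁=0.123, ω₁=1.291, θ₂=0.135, ω₂=0.294
apply F[6]=-9.756 → step 7: x=-0.078, v=-1.076, θ₁=0.150, ω₁=1.476, θ₂=0.141, ω₂=0.296
apply F[7]=+14.859 → step 8: x=-0.098, v=-0.951, θ₁=0.179, ω₁=1.361, θ₂=0.147, ω₂=0.275
apply F[8]=+15.000 → step 9: x=-0.116, v=-0.828, θ₁=0.205, ω₁=1.266, θ₂=0.152, ω₂=0.231
apply F[9]=+15.000 → step 10: x=-0.131, v=-0.710, θ₁=0.229, ω₁=1.192, θ₂=0.156, ω₂=0.162
apply F[10]=+15.000 → step 11: x=-0.144, v=-0.595, θ₁=0.253, ω₁=1.138, θ₂=0.158, ω₂=0.071
apply F[11]=+15.000 → step 12: x=-0.155, v=-0.484, θ₁=0.275, ω₁=1.103, θ₂=0.159, ω₂=-0.044
apply F[12]=+15.000 → step 13: x=-0.164, v=-0.377, θ₁=0.297, ω₁=1.087, θ₂=0.156, ω₂=-0.184
apply F[13]=+15.000 → step 14: x=-0.170, v=-0.272, θ₁=0.319, ω₁=1.090, θ₂=0.151, ω₂=-0.350
apply F[14]=+15.000 → step 15: x=-0.174, v=-0.169, θ₁=0.341, ω₁=1.111, θ₂=0.142, ω₂=-0.543
apply F[15]=+15.000 → step 16: x=-0.177, v=-0.068, θ₁=0.363, ω₁=1.149, θ₂=0.129, ω₂=-0.765
apply F[16]=+15.000 → step 17: x=-0.177, v=0.032, θ₁=0.387, ω₁=1.204, θ₂=0.111, ω₂=-1.015
apply F[17]=+15.000 → step 18: x=-0.175, v=0.132, θ₁=0.411, ω₁=1.272, θ₂=0.088, ω₂=-1.292
apply F[18]=+15.000 → step 19: x=-0.172, v=0.232, θ₁=0.438, ω₁=1.351, θ₂=0.060, ω₂=-1.592
apply F[19]=+15.000 → step 20: x=-0.166, v=0.334, θ₁=0.465, ω₁=1.437, θ₂=0.025, ω₂=-1.912
apply F[20]=+15.000 → step 21: x=-0.158, v=0.438, θ₁=0.495, ω₁=1.523, θ₂=-0.017, ω₂=-2.243
apply F[21]=+15.000 → step 22: x=-0.149, v=0.545, θ₁=0.526, ω₁=1.605, θ₂=-0.065, ω₂=-2.579
apply F[22]=+15.000 → step 23: x=-0.137, v=0.656, θ₁=0.559, ω₁=1.677, θ₂=-0.120, ω₂=-2.913
apply F[23]=+15.000 → step 24: x=-0.122, v=0.769, θ₁=0.593, ω₁=1.734, θ₂=-0.182, ω₂=-3.242
apply F[24]=+15.000 → step 25: x=-0.106, v=0.885, θ₁=0.628, ω₁=1.774, θ₂=-0.250, ω₂=-3.563
apply F[25]=+15.000 → step 26: x=-0.087, v=1.002, θ₁=0.664, ω₁=1.794, θ₂=-0.324, ω₂=-3.879
max |θ₁| = 0.664 ≤ 0.717 over all 27 states.

Answer: never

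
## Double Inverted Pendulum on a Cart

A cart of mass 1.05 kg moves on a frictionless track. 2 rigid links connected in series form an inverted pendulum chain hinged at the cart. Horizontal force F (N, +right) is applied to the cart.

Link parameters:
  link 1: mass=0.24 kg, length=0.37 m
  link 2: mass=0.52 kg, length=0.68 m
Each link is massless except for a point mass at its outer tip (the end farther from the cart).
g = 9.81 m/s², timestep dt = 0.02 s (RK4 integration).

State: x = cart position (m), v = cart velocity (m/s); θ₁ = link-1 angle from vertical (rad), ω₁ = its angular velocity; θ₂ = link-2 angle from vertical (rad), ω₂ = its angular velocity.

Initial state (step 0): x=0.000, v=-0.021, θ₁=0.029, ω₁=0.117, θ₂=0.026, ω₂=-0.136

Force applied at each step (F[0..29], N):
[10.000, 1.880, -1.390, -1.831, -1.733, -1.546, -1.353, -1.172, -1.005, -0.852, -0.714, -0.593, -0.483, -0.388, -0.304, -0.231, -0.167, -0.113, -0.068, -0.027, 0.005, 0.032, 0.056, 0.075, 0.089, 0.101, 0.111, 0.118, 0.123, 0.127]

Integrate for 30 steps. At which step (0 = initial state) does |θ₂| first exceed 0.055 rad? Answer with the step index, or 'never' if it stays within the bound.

Answer: never

Derivation:
apply F[0]=+10.000 → step 1: x=0.001, v=0.165, θ₁=0.027, ω₁=-0.367, θ₂=0.023, ω₂=-0.140
apply F[1]=+1.880 → step 2: x=0.005, v=0.198, θ₁=0.018, ω₁=-0.442, θ₂=0.020, ω₂=-0.140
apply F[2]=-1.390 → step 3: x=0.009, v=0.169, θ₁=0.010, ω₁=-0.363, θ₂=0.018, ω₂=-0.136
apply F[3]=-1.831 → step 4: x=0.012, v=0.134, θ₁=0.004, ω₁=-0.272, θ₂=0.015, ω₂=-0.128
apply F[4]=-1.733 → step 5: x=0.014, v=0.100, θ₁=-0.001, ω₁=-0.196, θ₂=0.013, ω₂=-0.117
apply F[5]=-1.546 → step 6: x=0.016, v=0.071, θ₁=-0.004, ω₁=-0.134, θ₂=0.010, ω₂=-0.104
apply F[6]=-1.353 → step 7: x=0.017, v=0.046, θ₁=-0.006, ω₁=-0.086, θ₂=0.008, ω₂=-0.091
apply F[7]=-1.172 → step 8: x=0.018, v=0.025, θ₁=-0.007, ω₁=-0.048, θ₂=0.007, ω₂=-0.078
apply F[8]=-1.005 → step 9: x=0.018, v=0.007, θ₁=-0.008, ω₁=-0.019, θ₂=0.005, ω₂=-0.065
apply F[9]=-0.852 → step 10: x=0.018, v=-0.008, θ₁=-0.008, ω₁=0.003, θ₂=0.004, ω₂=-0.053
apply F[10]=-0.714 → step 11: x=0.018, v=-0.021, θ₁=-0.008, ω₁=0.018, θ₂=0.003, ω₂=-0.043
apply F[11]=-0.593 → step 12: x=0.017, v=-0.031, θ₁=-0.008, ω₁=0.030, θ₂=0.002, ω₂=-0.033
apply F[12]=-0.483 → step 13: x=0.017, v=-0.039, θ₁=-0.007, ω₁=0.037, θ₂=0.002, ω₂=-0.025
apply F[13]=-0.388 → step 14: x=0.016, v=-0.046, θ₁=-0.006, ω₁=0.042, θ₂=0.001, ω₂=-0.017
apply F[14]=-0.304 → step 15: x=0.015, v=-0.051, θ₁=-0.005, ω₁=0.044, θ₂=0.001, ω₂=-0.011
apply F[15]=-0.231 → step 16: x=0.014, v=-0.054, θ₁=-0.004, ω₁=0.045, θ₂=0.001, ω₂=-0.006
apply F[16]=-0.167 → step 17: x=0.013, v=-0.057, θ₁=-0.003, ω₁=0.045, θ₂=0.001, ω₂=-0.001
apply F[17]=-0.113 → step 18: x=0.011, v=-0.059, θ₁=-0.003, ω₁=0.043, θ₂=0.001, ω₂=0.002
apply F[18]=-0.068 → step 19: x=0.010, v=-0.060, θ₁=-0.002, ω₁=0.041, θ₂=0.001, ω₂=0.005
apply F[19]=-0.027 → step 20: x=0.009, v=-0.060, θ₁=-0.001, ω₁=0.039, θ₂=0.001, ω₂=0.007
apply F[20]=+0.005 → step 21: x=0.008, v=-0.060, θ₁=-0.000, ω₁=0.036, θ₂=0.001, ω₂=0.009
apply F[21]=+0.032 → step 22: x=0.007, v=-0.059, θ₁=0.000, ω₁=0.033, θ₂=0.001, ω₂=0.010
apply F[22]=+0.056 → step 23: x=0.005, v=-0.058, θ₁=0.001, ω₁=0.030, θ₂=0.002, ω₂=0.011
apply F[23]=+0.075 → step 24: x=0.004, v=-0.057, θ₁=0.002, ω₁=0.027, θ₂=0.002, ω₂=0.011
apply F[24]=+0.089 → step 25: x=0.003, v=-0.056, θ₁=0.002, ω₁=0.024, θ₂=0.002, ω₂=0.011
apply F[25]=+0.101 → step 26: x=0.002, v=-0.054, θ₁=0.003, ω₁=0.021, θ₂=0.002, ω₂=0.011
apply F[26]=+0.111 → step 27: x=0.001, v=-0.052, θ₁=0.003, ω₁=0.019, θ₂=0.003, ω₂=0.011
apply F[27]=+0.118 → step 28: x=-0.000, v=-0.051, θ₁=0.003, ω₁=0.016, θ₂=0.003, ω₂=0.010
apply F[28]=+0.123 → step 29: x=-0.001, v=-0.049, θ₁=0.004, ω₁=0.014, θ₂=0.003, ω₂=0.010
apply F[29]=+0.127 → step 30: x=-0.002, v=-0.047, θ₁=0.004, ω₁=0.012, θ₂=0.003, ω₂=0.009
max |θ₂| = 0.026 ≤ 0.055 over all 31 states.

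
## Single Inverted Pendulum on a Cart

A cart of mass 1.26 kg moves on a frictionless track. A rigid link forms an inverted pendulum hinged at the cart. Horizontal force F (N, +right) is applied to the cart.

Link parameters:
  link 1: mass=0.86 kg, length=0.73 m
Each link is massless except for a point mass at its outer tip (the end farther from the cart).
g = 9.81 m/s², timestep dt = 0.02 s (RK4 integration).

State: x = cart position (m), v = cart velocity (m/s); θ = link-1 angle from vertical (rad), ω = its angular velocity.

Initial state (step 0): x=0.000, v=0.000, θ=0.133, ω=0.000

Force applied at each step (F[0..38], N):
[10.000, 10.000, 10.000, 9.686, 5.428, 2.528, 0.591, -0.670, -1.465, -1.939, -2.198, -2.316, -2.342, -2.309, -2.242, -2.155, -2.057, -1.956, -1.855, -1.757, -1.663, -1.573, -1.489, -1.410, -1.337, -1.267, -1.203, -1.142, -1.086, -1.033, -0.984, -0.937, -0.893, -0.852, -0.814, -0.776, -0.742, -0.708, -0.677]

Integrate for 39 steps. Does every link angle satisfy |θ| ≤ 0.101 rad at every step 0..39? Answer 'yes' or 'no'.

apply F[0]=+10.000 → step 1: x=0.001, v=0.140, θ=0.131, ω=-0.154
apply F[1]=+10.000 → step 2: x=0.006, v=0.280, θ=0.127, ω=-0.310
apply F[2]=+10.000 → step 3: x=0.013, v=0.421, θ=0.119, ω=-0.468
apply F[3]=+9.686 → step 4: x=0.022, v=0.559, θ=0.108, ω=-0.625
apply F[4]=+5.428 → step 5: x=0.034, v=0.631, θ=0.095, ω=-0.697
apply F[5]=+2.528 → step 6: x=0.047, v=0.660, θ=0.081, ω=-0.713
apply F[6]=+0.591 → step 7: x=0.060, v=0.660, θ=0.067, ω=-0.693
apply F[7]=-0.670 → step 8: x=0.073, v=0.641, θ=0.053, ω=-0.651
apply F[8]=-1.465 → step 9: x=0.086, v=0.612, θ=0.041, ω=-0.599
apply F[9]=-1.939 → step 10: x=0.098, v=0.577, θ=0.029, ω=-0.541
apply F[10]=-2.198 → step 11: x=0.109, v=0.539, θ=0.019, ω=-0.482
apply F[11]=-2.316 → step 12: x=0.119, v=0.500, θ=0.010, ω=-0.425
apply F[12]=-2.342 → step 13: x=0.129, v=0.462, θ=0.002, ω=-0.372
apply F[13]=-2.309 → step 14: x=0.138, v=0.425, θ=-0.005, ω=-0.322
apply F[14]=-2.242 → step 15: x=0.146, v=0.391, θ=-0.011, ω=-0.277
apply F[15]=-2.155 → step 16: x=0.153, v=0.359, θ=-0.016, ω=-0.236
apply F[16]=-2.057 → step 17: x=0.160, v=0.328, θ=-0.020, ω=-0.199
apply F[17]=-1.956 → step 18: x=0.167, v=0.300, θ=-0.024, ω=-0.167
apply F[18]=-1.855 → step 19: x=0.172, v=0.274, θ=-0.027, ω=-0.138
apply F[19]=-1.757 → step 20: x=0.178, v=0.250, θ=-0.029, ω=-0.113
apply F[20]=-1.663 → step 21: x=0.182, v=0.228, θ=-0.031, ω=-0.090
apply F[21]=-1.573 → step 22: x=0.187, v=0.207, θ=-0.033, ω=-0.071
apply F[22]=-1.489 → step 23: x=0.191, v=0.188, θ=-0.034, ω=-0.053
apply F[23]=-1.410 → step 24: x=0.194, v=0.170, θ=-0.035, ω=-0.039
apply F[24]=-1.337 → step 25: x=0.198, v=0.154, θ=-0.036, ω=-0.026
apply F[25]=-1.267 → step 26: x=0.200, v=0.139, θ=-0.036, ω=-0.014
apply F[26]=-1.203 → step 27: x=0.203, v=0.124, θ=-0.036, ω=-0.005
apply F[27]=-1.142 → step 28: x=0.205, v=0.111, θ=-0.036, ω=0.004
apply F[28]=-1.086 → step 29: x=0.208, v=0.099, θ=-0.036, ω=0.011
apply F[29]=-1.033 → step 30: x=0.209, v=0.087, θ=-0.036, ω=0.017
apply F[30]=-0.984 → step 31: x=0.211, v=0.076, θ=-0.036, ω=0.022
apply F[31]=-0.937 → step 32: x=0.212, v=0.066, θ=-0.035, ω=0.027
apply F[32]=-0.893 → step 33: x=0.214, v=0.057, θ=-0.035, ω=0.030
apply F[33]=-0.852 → step 34: x=0.215, v=0.048, θ=-0.034, ω=0.033
apply F[34]=-0.814 → step 35: x=0.216, v=0.039, θ=-0.033, ω=0.036
apply F[35]=-0.776 → step 36: x=0.216, v=0.031, θ=-0.032, ω=0.038
apply F[36]=-0.742 → step 37: x=0.217, v=0.024, θ=-0.032, ω=0.039
apply F[37]=-0.708 → step 38: x=0.217, v=0.017, θ=-0.031, ω=0.041
apply F[38]=-0.677 → step 39: x=0.217, v=0.010, θ=-0.030, ω=0.042
Max |angle| over trajectory = 0.133 rad; bound = 0.101 → exceeded.

Answer: no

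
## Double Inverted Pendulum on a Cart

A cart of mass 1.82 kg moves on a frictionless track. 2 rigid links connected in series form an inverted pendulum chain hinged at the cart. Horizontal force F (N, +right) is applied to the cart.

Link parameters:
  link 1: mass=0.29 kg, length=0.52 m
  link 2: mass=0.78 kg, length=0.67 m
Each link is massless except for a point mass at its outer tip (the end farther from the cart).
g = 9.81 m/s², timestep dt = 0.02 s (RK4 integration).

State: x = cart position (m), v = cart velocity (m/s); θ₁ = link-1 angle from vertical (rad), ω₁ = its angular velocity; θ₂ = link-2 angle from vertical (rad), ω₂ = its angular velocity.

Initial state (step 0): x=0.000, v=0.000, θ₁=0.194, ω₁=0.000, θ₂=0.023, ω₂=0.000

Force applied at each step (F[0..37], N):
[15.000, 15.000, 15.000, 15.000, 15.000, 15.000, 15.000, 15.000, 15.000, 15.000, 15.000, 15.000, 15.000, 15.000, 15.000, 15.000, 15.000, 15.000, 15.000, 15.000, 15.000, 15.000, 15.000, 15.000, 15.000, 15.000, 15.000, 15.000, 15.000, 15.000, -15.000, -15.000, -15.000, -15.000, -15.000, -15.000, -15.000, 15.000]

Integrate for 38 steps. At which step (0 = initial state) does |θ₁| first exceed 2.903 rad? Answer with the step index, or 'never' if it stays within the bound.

apply F[0]=+15.000 → step 1: x=0.001, v=0.142, θ₁=0.194, ω₁=-0.018, θ₂=0.021, ω₂=-0.192
apply F[1]=+15.000 → step 2: x=0.006, v=0.284, θ₁=0.193, ω₁=-0.033, θ₂=0.015, ω₂=-0.386
apply F[2]=+15.000 → step 3: x=0.013, v=0.426, θ₁=0.193, ω₁=-0.046, θ₂=0.006, ω₂=-0.585
apply F[3]=+15.000 → step 4: x=0.023, v=0.569, θ₁=0.191, ω₁=-0.055, θ₂=-0.008, ω₂=-0.792
apply F[4]=+15.000 → step 5: x=0.036, v=0.712, θ₁=0.190, ω₁=-0.059, θ₂=-0.026, ω₂=-1.008
apply F[5]=+15.000 → step 6: x=0.051, v=0.857, θ₁=0.189, ω₁=-0.059, θ₂=-0.049, ω₂=-1.234
apply F[6]=+15.000 → step 7: x=0.070, v=1.003, θ₁=0.188, ω₁=-0.056, θ₂=-0.076, ω₂=-1.472
apply F[7]=+15.000 → step 8: x=0.091, v=1.150, θ₁=0.187, ω₁=-0.054, θ₂=-0.107, ω₂=-1.718
apply F[8]=+15.000 → step 9: x=0.116, v=1.298, θ₁=0.186, ω₁=-0.057, θ₂=-0.144, ω₂=-1.972
apply F[9]=+15.000 → step 10: x=0.143, v=1.448, θ₁=0.185, ω₁=-0.072, θ₂=-0.186, ω₂=-2.230
apply F[10]=+15.000 → step 11: x=0.174, v=1.600, θ₁=0.183, ω₁=-0.107, θ₂=-0.234, ω₂=-2.488
apply F[11]=+15.000 → step 12: x=0.207, v=1.753, θ₁=0.180, ω₁=-0.170, θ₂=-0.286, ω₂=-2.740
apply F[12]=+15.000 → step 13: x=0.244, v=1.908, θ₁=0.176, ω₁=-0.268, θ₂=-0.343, ω₂=-2.983
apply F[13]=+15.000 → step 14: x=0.284, v=2.065, θ₁=0.169, ω₁=-0.410, θ₂=-0.405, ω₂=-3.213
apply F[14]=+15.000 → step 15: x=0.326, v=2.223, θ₁=0.159, ω₁=-0.600, θ₂=-0.472, ω₂=-3.427
apply F[15]=+15.000 → step 16: x=0.373, v=2.383, θ₁=0.145, ω₁=-0.844, θ₂=-0.542, ω₂=-3.623
apply F[16]=+15.000 → step 17: x=0.422, v=2.544, θ₁=0.125, ω₁=-1.145, θ₂=-0.616, ω₂=-3.797
apply F[17]=+15.000 → step 18: x=0.474, v=2.706, θ₁=0.098, ω₁=-1.508, θ₂=-0.694, ω₂=-3.946
apply F[18]=+15.000 → step 19: x=0.530, v=2.870, θ₁=0.064, ω₁=-1.935, θ₂=-0.774, ω₂=-4.063
apply F[19]=+15.000 → step 20: x=0.589, v=3.034, θ₁=0.021, ω₁=-2.428, θ₂=-0.856, ω₂=-4.138
apply F[20]=+15.000 → step 21: x=0.651, v=3.199, θ₁=-0.033, ω₁=-2.986, θ₂=-0.939, ω₂=-4.160
apply F[21]=+15.000 → step 22: x=0.717, v=3.363, θ₁=-0.099, ω₁=-3.609, θ₂=-1.022, ω₂=-4.111
apply F[22]=+15.000 → step 23: x=0.786, v=3.525, θ₁=-0.178, ω₁=-4.295, θ₂=-1.103, ω₂=-3.971
apply F[23]=+15.000 → step 24: x=0.858, v=3.682, θ₁=-0.272, ω₁=-5.042, θ₂=-1.180, ω₂=-3.714
apply F[24]=+15.000 → step 25: x=0.933, v=3.829, θ₁=-0.380, ω₁=-5.849, θ₂=-1.251, ω₂=-3.313
apply F[25]=+15.000 → step 26: x=1.011, v=3.959, θ₁=-0.506, ω₁=-6.726, θ₂=-1.311, ω₂=-2.739
apply F[26]=+15.000 → step 27: x=1.091, v=4.057, θ₁=-0.650, ω₁=-7.696, θ₂=-1.359, ω₂=-1.958
apply F[27]=+15.000 → step 28: x=1.173, v=4.100, θ₁=-0.815, ω₁=-8.799, θ₂=-1.388, ω₂=-0.943
apply F[28]=+15.000 → step 29: x=1.255, v=4.042, θ₁=-1.003, ω₁=-10.043, θ₂=-1.395, ω₂=0.276
apply F[29]=+15.000 → step 30: x=1.334, v=3.815, θ₁=-1.216, ω₁=-11.186, θ₂=-1.378, ω₂=1.378
apply F[30]=-15.000 → step 31: x=1.404, v=3.230, θ₁=-1.443, ω₁=-11.407, θ₂=-1.347, ω₂=1.508
apply F[31]=-15.000 → step 32: x=1.463, v=2.669, θ₁=-1.668, ω₁=-11.031, θ₂=-1.324, ω₂=0.708
apply F[32]=-15.000 → step 33: x=1.511, v=2.204, θ₁=-1.883, ω₁=-10.525, θ₂=-1.322, ω₂=-0.545
apply F[33]=-15.000 → step 34: x=1.552, v=1.812, θ₁=-2.090, ω₁=-10.106, θ₂=-1.347, ω₂=-1.952
apply F[34]=-15.000 → step 35: x=1.584, v=1.469, θ₁=-2.288, ω₁=-9.732, θ₂=-1.400, ω₂=-3.448
apply F[35]=-15.000 → step 36: x=1.611, v=1.162, θ₁=-2.478, ω₁=-9.276, θ₂=-1.485, ω₂=-5.023
apply F[36]=-15.000 → step 37: x=1.631, v=0.887, θ₁=-2.657, ω₁=-8.585, θ₂=-1.602, ω₂=-6.644
apply F[37]=+15.000 → step 38: x=1.649, v=0.968, θ₁=-2.813, ω₁=-6.855, θ₂=-1.752, ω₂=-8.394
max |θ₁| = 2.813 ≤ 2.903 over all 39 states.

Answer: never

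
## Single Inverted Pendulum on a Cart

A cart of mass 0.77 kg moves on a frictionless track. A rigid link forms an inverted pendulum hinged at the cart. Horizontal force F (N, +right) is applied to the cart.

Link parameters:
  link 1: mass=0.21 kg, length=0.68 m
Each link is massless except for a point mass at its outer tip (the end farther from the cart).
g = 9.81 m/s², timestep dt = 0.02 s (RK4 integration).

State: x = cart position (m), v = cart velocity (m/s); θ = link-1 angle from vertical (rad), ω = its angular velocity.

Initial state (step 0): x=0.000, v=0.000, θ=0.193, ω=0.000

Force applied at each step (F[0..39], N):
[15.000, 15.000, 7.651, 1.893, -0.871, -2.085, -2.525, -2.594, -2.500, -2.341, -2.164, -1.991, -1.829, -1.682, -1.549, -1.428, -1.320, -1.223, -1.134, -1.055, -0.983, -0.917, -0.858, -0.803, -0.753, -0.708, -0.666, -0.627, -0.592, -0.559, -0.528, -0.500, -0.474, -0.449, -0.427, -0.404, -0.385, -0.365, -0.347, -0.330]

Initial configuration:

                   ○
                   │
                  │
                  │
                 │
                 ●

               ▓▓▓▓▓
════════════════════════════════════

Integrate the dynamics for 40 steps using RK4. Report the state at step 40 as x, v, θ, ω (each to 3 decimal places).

Answer: x=0.266, v=-0.017, θ=-0.033, ω=0.055

Derivation:
apply F[0]=+15.000 → step 1: x=0.004, v=0.376, θ=0.188, ω=-0.488
apply F[1]=+15.000 → step 2: x=0.015, v=0.753, θ=0.173, ω=-0.981
apply F[2]=+7.651 → step 3: x=0.032, v=0.943, θ=0.152, ω=-1.209
apply F[3]=+1.893 → step 4: x=0.051, v=0.985, θ=0.127, ω=-1.231
apply F[4]=-0.871 → step 5: x=0.071, v=0.957, θ=0.103, ω=-1.157
apply F[5]=-2.085 → step 6: x=0.089, v=0.898, θ=0.081, ω=-1.045
apply F[6]=-2.525 → step 7: x=0.107, v=0.829, θ=0.062, ω=-0.923
apply F[7]=-2.594 → step 8: x=0.122, v=0.759, θ=0.044, ω=-0.805
apply F[8]=-2.500 → step 9: x=0.137, v=0.693, θ=0.029, ω=-0.696
apply F[9]=-2.341 → step 10: x=0.150, v=0.631, θ=0.016, ω=-0.599
apply F[10]=-2.164 → step 11: x=0.162, v=0.574, θ=0.005, ω=-0.512
apply F[11]=-1.991 → step 12: x=0.173, v=0.522, θ=-0.004, ω=-0.436
apply F[12]=-1.829 → step 13: x=0.183, v=0.475, θ=-0.012, ω=-0.369
apply F[13]=-1.682 → step 14: x=0.192, v=0.432, θ=-0.019, ω=-0.310
apply F[14]=-1.549 → step 15: x=0.200, v=0.393, θ=-0.025, ω=-0.259
apply F[15]=-1.428 → step 16: x=0.208, v=0.358, θ=-0.029, ω=-0.215
apply F[16]=-1.320 → step 17: x=0.215, v=0.325, θ=-0.033, ω=-0.176
apply F[17]=-1.223 → step 18: x=0.221, v=0.295, θ=-0.037, ω=-0.142
apply F[18]=-1.134 → step 19: x=0.227, v=0.268, θ=-0.039, ω=-0.113
apply F[19]=-1.055 → step 20: x=0.232, v=0.242, θ=-0.041, ω=-0.087
apply F[20]=-0.983 → step 21: x=0.236, v=0.219, θ=-0.043, ω=-0.065
apply F[21]=-0.917 → step 22: x=0.240, v=0.198, θ=-0.044, ω=-0.046
apply F[22]=-0.858 → step 23: x=0.244, v=0.178, θ=-0.044, ω=-0.029
apply F[23]=-0.803 → step 24: x=0.248, v=0.159, θ=-0.045, ω=-0.015
apply F[24]=-0.753 → step 25: x=0.251, v=0.142, θ=-0.045, ω=-0.003
apply F[25]=-0.708 → step 26: x=0.253, v=0.126, θ=-0.045, ω=0.007
apply F[26]=-0.666 → step 27: x=0.256, v=0.111, θ=-0.045, ω=0.016
apply F[27]=-0.627 → step 28: x=0.258, v=0.097, θ=-0.044, ω=0.024
apply F[28]=-0.592 → step 29: x=0.260, v=0.084, θ=-0.044, ω=0.030
apply F[29]=-0.559 → step 30: x=0.261, v=0.072, θ=-0.043, ω=0.036
apply F[30]=-0.528 → step 31: x=0.262, v=0.061, θ=-0.042, ω=0.040
apply F[31]=-0.500 → step 32: x=0.264, v=0.050, θ=-0.042, ω=0.044
apply F[32]=-0.474 → step 33: x=0.264, v=0.040, θ=-0.041, ω=0.047
apply F[33]=-0.449 → step 34: x=0.265, v=0.030, θ=-0.040, ω=0.049
apply F[34]=-0.427 → step 35: x=0.266, v=0.021, θ=-0.039, ω=0.051
apply F[35]=-0.404 → step 36: x=0.266, v=0.013, θ=-0.038, ω=0.052
apply F[36]=-0.385 → step 37: x=0.266, v=0.005, θ=-0.037, ω=0.053
apply F[37]=-0.365 → step 38: x=0.266, v=-0.003, θ=-0.036, ω=0.054
apply F[38]=-0.347 → step 39: x=0.266, v=-0.010, θ=-0.034, ω=0.055
apply F[39]=-0.330 → step 40: x=0.266, v=-0.017, θ=-0.033, ω=0.055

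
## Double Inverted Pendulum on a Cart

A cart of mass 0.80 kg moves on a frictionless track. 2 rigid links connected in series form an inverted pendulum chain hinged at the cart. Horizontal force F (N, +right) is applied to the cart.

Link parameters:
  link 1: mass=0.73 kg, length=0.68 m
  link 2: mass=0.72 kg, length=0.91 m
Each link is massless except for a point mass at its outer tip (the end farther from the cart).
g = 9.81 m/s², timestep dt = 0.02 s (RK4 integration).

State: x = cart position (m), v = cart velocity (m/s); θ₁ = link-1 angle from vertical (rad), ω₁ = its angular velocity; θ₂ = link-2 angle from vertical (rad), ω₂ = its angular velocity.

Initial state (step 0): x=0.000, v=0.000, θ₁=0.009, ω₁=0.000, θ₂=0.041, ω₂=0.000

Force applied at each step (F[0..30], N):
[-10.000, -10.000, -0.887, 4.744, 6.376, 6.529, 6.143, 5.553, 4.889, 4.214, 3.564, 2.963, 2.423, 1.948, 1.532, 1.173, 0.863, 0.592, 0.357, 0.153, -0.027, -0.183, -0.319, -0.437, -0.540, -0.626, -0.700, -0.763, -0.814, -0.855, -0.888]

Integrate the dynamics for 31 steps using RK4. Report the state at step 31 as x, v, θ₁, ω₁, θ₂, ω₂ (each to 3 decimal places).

Answer: x=0.129, v=0.311, θ₁=-0.020, ω₁=-0.101, θ₂=-0.006, ω₂=-0.092

Derivation:
apply F[0]=-10.000 → step 1: x=-0.003, v=-0.254, θ₁=0.013, ω₁=0.367, θ₂=0.041, ω₂=0.013
apply F[1]=-10.000 → step 2: x=-0.010, v=-0.510, θ₁=0.024, ω₁=0.742, θ₂=0.041, ω₂=0.023
apply F[2]=-0.887 → step 3: x=-0.021, v=-0.542, θ₁=0.039, ω₁=0.797, θ₂=0.042, ω₂=0.027
apply F[3]=+4.744 → step 4: x=-0.030, v=-0.440, θ₁=0.054, ω₁=0.661, θ₂=0.043, ω₂=0.025
apply F[4]=+6.376 → step 5: x=-0.038, v=-0.302, θ₁=0.065, ω₁=0.481, θ₂=0.043, ω₂=0.018
apply F[5]=+6.529 → step 6: x=-0.043, v=-0.164, θ₁=0.073, ω₁=0.306, θ₂=0.043, ω₂=0.006
apply F[6]=+6.143 → step 7: x=-0.045, v=-0.039, θ₁=0.077, ω₁=0.153, θ₂=0.043, ω₂=-0.008
apply F[7]=+5.553 → step 8: x=-0.044, v=0.071, θ₁=0.079, ω₁=0.025, θ₂=0.043, ω₂=-0.024
apply F[8]=+4.889 → step 9: x=-0.042, v=0.164, θ₁=0.079, ω₁=-0.078, θ₂=0.042, ω₂=-0.040
apply F[9]=+4.214 → step 10: x=-0.038, v=0.241, θ₁=0.076, ω₁=-0.158, θ₂=0.041, ω₂=-0.056
apply F[10]=+3.564 → step 11: x=-0.032, v=0.303, θ₁=0.073, ω₁=-0.217, θ₂=0.040, ω₂=-0.071
apply F[11]=+2.963 → step 12: x=-0.026, v=0.352, θ₁=0.068, ω₁=-0.260, θ₂=0.038, ω₂=-0.084
apply F[12]=+2.423 → step 13: x=-0.018, v=0.390, θ₁=0.062, ω₁=-0.288, θ₂=0.037, ω₂=-0.096
apply F[13]=+1.948 → step 14: x=-0.010, v=0.417, θ₁=0.057, ω₁=-0.304, θ₂=0.035, ω₂=-0.106
apply F[14]=+1.532 → step 15: x=-0.002, v=0.436, θ₁=0.050, ω₁=-0.312, θ₂=0.032, ω₂=-0.115
apply F[15]=+1.173 → step 16: x=0.007, v=0.449, θ₁=0.044, ω₁=-0.312, θ₂=0.030, ω₂=-0.122
apply F[16]=+0.863 → step 17: x=0.016, v=0.456, θ₁=0.038, ω₁=-0.307, θ₂=0.028, ω₂=-0.127
apply F[17]=+0.592 → step 18: x=0.025, v=0.459, θ₁=0.032, ω₁=-0.298, θ₂=0.025, ω₂=-0.131
apply F[18]=+0.357 → step 19: x=0.034, v=0.457, θ₁=0.026, ω₁=-0.287, θ₂=0.022, ω₂=-0.133
apply F[19]=+0.153 → step 20: x=0.043, v=0.453, θ₁=0.020, ω₁=-0.273, θ₂=0.020, ω₂=-0.134
apply F[20]=-0.027 → step 21: x=0.052, v=0.446, θ₁=0.015, ω₁=-0.258, θ₂=0.017, ω₂=-0.133
apply F[21]=-0.183 → step 22: x=0.061, v=0.437, θ₁=0.010, ω₁=-0.242, θ₂=0.014, ω₂=-0.132
apply F[22]=-0.319 → step 23: x=0.070, v=0.426, θ₁=0.006, ω₁=-0.225, θ₂=0.012, ω₂=-0.130
apply F[23]=-0.437 → step 24: x=0.078, v=0.414, θ₁=0.001, ω₁=-0.208, θ₂=0.009, ω₂=-0.127
apply F[24]=-0.540 → step 25: x=0.086, v=0.401, θ₁=-0.003, ω₁=-0.191, θ₂=0.007, ω₂=-0.123
apply F[25]=-0.626 → step 26: x=0.094, v=0.387, θ₁=-0.006, ω₁=-0.175, θ₂=0.004, ω₂=-0.119
apply F[26]=-0.700 → step 27: x=0.102, v=0.372, θ₁=-0.010, ω₁=-0.159, θ₂=0.002, ω₂=-0.114
apply F[27]=-0.763 → step 28: x=0.109, v=0.357, θ₁=-0.013, ω₁=-0.144, θ₂=-0.000, ω₂=-0.109
apply F[28]=-0.814 → step 29: x=0.116, v=0.342, θ₁=-0.016, ω₁=-0.129, θ₂=-0.002, ω₂=-0.104
apply F[29]=-0.855 → step 30: x=0.123, v=0.326, θ₁=-0.018, ω₁=-0.115, θ₂=-0.004, ω₂=-0.098
apply F[30]=-0.888 → step 31: x=0.129, v=0.311, θ₁=-0.020, ω₁=-0.101, θ₂=-0.006, ω₂=-0.092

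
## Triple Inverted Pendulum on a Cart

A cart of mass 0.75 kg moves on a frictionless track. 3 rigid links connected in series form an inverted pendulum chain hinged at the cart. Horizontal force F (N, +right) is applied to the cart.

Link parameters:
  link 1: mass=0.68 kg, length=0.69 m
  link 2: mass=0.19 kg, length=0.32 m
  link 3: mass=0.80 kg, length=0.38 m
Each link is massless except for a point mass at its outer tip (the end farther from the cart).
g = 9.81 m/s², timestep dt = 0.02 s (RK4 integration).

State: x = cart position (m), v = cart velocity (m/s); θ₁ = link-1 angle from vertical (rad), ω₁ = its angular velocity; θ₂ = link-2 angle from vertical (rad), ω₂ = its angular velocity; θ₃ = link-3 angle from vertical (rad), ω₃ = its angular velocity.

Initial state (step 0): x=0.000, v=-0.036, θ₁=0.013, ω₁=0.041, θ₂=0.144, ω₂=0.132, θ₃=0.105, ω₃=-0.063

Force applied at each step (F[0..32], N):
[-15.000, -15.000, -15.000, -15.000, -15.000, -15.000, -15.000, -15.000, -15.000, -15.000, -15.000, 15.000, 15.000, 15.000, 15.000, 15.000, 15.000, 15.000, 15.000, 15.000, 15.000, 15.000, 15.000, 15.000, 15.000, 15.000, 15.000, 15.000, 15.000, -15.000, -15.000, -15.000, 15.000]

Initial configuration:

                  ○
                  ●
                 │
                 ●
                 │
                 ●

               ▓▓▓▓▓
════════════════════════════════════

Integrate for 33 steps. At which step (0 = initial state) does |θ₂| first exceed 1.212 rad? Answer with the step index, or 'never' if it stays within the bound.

Answer: 30

Derivation:
apply F[0]=-15.000 → step 1: x=-0.005, v=-0.442, θ₁=0.019, ω₁=0.584, θ₂=0.149, ω₂=0.415, θ₃=0.103, ω₃=-0.167
apply F[1]=-15.000 → step 2: x=-0.018, v=-0.852, θ₁=0.036, ω₁=1.142, θ₂=0.161, ω₂=0.695, θ₃=0.098, ω₃=-0.289
apply F[2]=-15.000 → step 3: x=-0.039, v=-1.267, θ₁=0.065, ω₁=1.723, θ₂=0.177, ω₂=0.951, θ₃=0.091, ω₃=-0.423
apply F[3]=-15.000 → step 4: x=-0.068, v=-1.685, θ₁=0.106, ω₁=2.330, θ₂=0.198, ω₂=1.141, θ₃=0.081, ω₃=-0.544
apply F[4]=-15.000 → step 5: x=-0.106, v=-2.095, θ₁=0.158, ω₁=2.951, θ₂=0.222, ω₂=1.215, θ₃=0.070, ω₃=-0.598
apply F[5]=-15.000 → step 6: x=-0.152, v=-2.481, θ₁=0.223, ω₁=3.557, θ₂=0.246, ω₂=1.129, θ₃=0.058, ω₃=-0.518
apply F[6]=-15.000 → step 7: x=-0.205, v=-2.824, θ₁=0.300, ω₁=4.109, θ₂=0.266, ω₂=0.890, θ₃=0.050, ω₃=-0.258
apply F[7]=-15.000 → step 8: x=-0.265, v=-3.108, θ₁=0.387, ω₁=4.571, θ₂=0.281, ω₂=0.563, θ₃=0.049, ω₃=0.181
apply F[8]=-15.000 → step 9: x=-0.329, v=-3.324, θ₁=0.482, ω₁=4.918, θ₂=0.289, ω₂=0.261, θ₃=0.058, ω₃=0.745
apply F[9]=-15.000 → step 10: x=-0.397, v=-3.475, θ₁=0.583, ω₁=5.150, θ₂=0.292, ω₂=0.095, θ₃=0.079, ω₃=1.350
apply F[10]=-15.000 → step 11: x=-0.468, v=-3.573, θ₁=0.688, ω₁=5.286, θ₂=0.294, ω₂=0.145, θ₃=0.112, ω₃=1.912
apply F[11]=+15.000 → step 12: x=-0.535, v=-3.194, θ₁=0.791, ω₁=5.076, θ₂=0.296, ω₂=0.093, θ₃=0.150, ω₃=1.905
apply F[12]=+15.000 → step 13: x=-0.596, v=-2.839, θ₁=0.891, ω₁=4.959, θ₂=0.297, ω₂=-0.001, θ₃=0.188, ω₃=1.881
apply F[13]=+15.000 → step 14: x=-0.649, v=-2.495, θ₁=0.990, ω₁=4.915, θ₂=0.296, ω₂=-0.131, θ₃=0.226, ω₃=1.861
apply F[14]=+15.000 → step 15: x=-0.695, v=-2.153, θ₁=1.088, ω₁=4.929, θ₂=0.292, ω₂=-0.283, θ₃=0.263, ω₃=1.852
apply F[15]=+15.000 → step 16: x=-0.735, v=-1.807, θ₁=1.187, ω₁=4.990, θ₂=0.285, ω₂=-0.436, θ₃=0.300, ω₃=1.851
apply F[16]=+15.000 → step 17: x=-0.768, v=-1.452, θ₁=1.288, ω₁=5.096, θ₂=0.275, ω₂=-0.568, θ₃=0.337, ω₃=1.852
apply F[17]=+15.000 → step 18: x=-0.793, v=-1.082, θ₁=1.392, ω₁=5.245, θ₂=0.262, ω₂=-0.653, θ₃=0.374, ω₃=1.848
apply F[18]=+15.000 → step 19: x=-0.811, v=-0.693, θ₁=1.498, ω₁=5.442, θ₂=0.249, ω₂=-0.667, θ₃=0.411, ω₃=1.835
apply F[19]=+15.000 → step 20: x=-0.821, v=-0.280, θ₁=1.610, ω₁=5.696, θ₂=0.236, ω₂=-0.587, θ₃=0.447, ω₃=1.809
apply F[20]=+15.000 → step 21: x=-0.822, v=0.165, θ₁=1.727, ω₁=6.021, θ₂=0.226, ω₂=-0.386, θ₃=0.483, ω₃=1.777
apply F[21]=+15.000 → step 22: x=-0.814, v=0.654, θ₁=1.851, ω₁=6.437, θ₂=0.222, ω₂=-0.034, θ₃=0.518, ω₃=1.752
apply F[22]=+15.000 → step 23: x=-0.795, v=1.200, θ₁=1.985, ω₁=6.977, θ₂=0.226, ω₂=0.512, θ₃=0.553, ω₃=1.757
apply F[23]=+15.000 → step 24: x=-0.765, v=1.827, θ₁=2.131, ω₁=7.687, θ₂=0.244, ω₂=1.322, θ₃=0.589, ω₃=1.833
apply F[24]=+15.000 → step 25: x=-0.721, v=2.565, θ₁=2.294, ω₁=8.641, θ₂=0.282, ω₂=2.512, θ₃=0.627, ω₃=2.039
apply F[25]=+15.000 → step 26: x=-0.662, v=3.451, θ₁=2.479, ω₁=9.949, θ₂=0.349, ω₂=4.306, θ₃=0.672, ω₃=2.475
apply F[26]=+15.000 → step 27: x=-0.582, v=4.505, θ₁=2.695, ω₁=11.732, θ₂=0.461, ω₂=7.171, θ₃=0.729, ω₃=3.258
apply F[27]=+15.000 → step 28: x=-0.481, v=5.578, θ₁=2.951, ω₁=13.842, θ₂=0.649, ω₂=12.072, θ₃=0.804, ω₃=4.262
apply F[28]=+15.000 → step 29: x=-0.363, v=6.116, θ₁=3.242, ω₁=14.911, θ₂=0.962, ω₂=19.357, θ₃=0.894, ω₃=4.585
apply F[29]=-15.000 → step 30: x=-0.248, v=5.302, θ₁=3.519, ω₁=12.540, θ₂=1.390, ω₂=22.176, θ₃=1.002, ω₃=6.906
apply F[30]=-15.000 → step 31: x=-0.151, v=4.493, θ₁=3.742, ω₁=9.805, θ₂=1.811, ω₂=19.324, θ₃=1.193, ω₃=12.507
apply F[31]=-15.000 → step 32: x=-0.068, v=3.824, θ₁=3.914, ω₁=7.434, θ₂=2.143, ω₂=13.435, θ₃=1.503, ω₃=18.388
apply F[32]=+15.000 → step 33: x=0.009, v=3.849, θ₁=4.045, ω₁=5.519, θ₂=2.341, ω₂=5.971, θ₃=1.928, ω₃=24.180
|θ₂| = 1.390 > 1.212 first at step 30.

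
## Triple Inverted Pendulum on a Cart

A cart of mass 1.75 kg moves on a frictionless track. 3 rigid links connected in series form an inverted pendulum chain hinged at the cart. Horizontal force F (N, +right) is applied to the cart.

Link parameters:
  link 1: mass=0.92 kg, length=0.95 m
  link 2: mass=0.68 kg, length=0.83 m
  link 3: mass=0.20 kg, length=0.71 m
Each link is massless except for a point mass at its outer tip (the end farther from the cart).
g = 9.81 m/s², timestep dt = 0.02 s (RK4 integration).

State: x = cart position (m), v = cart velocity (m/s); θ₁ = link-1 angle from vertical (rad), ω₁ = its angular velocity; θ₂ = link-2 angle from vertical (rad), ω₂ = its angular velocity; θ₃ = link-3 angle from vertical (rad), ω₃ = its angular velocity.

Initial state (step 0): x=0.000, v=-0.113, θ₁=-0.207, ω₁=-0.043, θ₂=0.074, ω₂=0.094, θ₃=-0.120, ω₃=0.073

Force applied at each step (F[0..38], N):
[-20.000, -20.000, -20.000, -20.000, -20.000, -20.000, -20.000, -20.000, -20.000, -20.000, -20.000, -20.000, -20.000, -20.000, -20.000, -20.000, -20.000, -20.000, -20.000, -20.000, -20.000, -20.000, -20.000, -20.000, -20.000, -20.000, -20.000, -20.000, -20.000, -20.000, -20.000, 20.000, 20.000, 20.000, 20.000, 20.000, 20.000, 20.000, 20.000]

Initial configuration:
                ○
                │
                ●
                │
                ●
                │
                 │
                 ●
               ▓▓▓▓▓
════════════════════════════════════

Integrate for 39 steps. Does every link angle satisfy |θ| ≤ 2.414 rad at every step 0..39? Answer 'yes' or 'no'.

apply F[0]=-20.000 → step 1: x=-0.004, v=-0.297, θ₁=-0.207, ω₁=0.047, θ₂=0.077, ω₂=0.247, θ₃=-0.119, ω₃=0.001
apply F[1]=-20.000 → step 2: x=-0.012, v=-0.481, θ₁=-0.205, ω₁=0.137, θ₂=0.084, ω₂=0.402, θ₃=-0.120, ω₃=-0.071
apply F[2]=-20.000 → step 3: x=-0.023, v=-0.666, θ₁=-0.201, ω₁=0.229, θ₂=0.094, ω₂=0.558, θ₃=-0.122, ω₃=-0.146
apply F[3]=-20.000 → step 4: x=-0.039, v=-0.852, θ₁=-0.196, ω₁=0.324, θ₂=0.106, ω₂=0.716, θ₃=-0.126, ω₃=-0.224
apply F[4]=-20.000 → step 5: x=-0.057, v=-1.041, θ₁=-0.188, ω₁=0.423, θ₂=0.122, ω₂=0.875, θ₃=-0.131, ω₃=-0.305
apply F[5]=-20.000 → step 6: x=-0.080, v=-1.233, θ₁=-0.179, ω₁=0.528, θ₂=0.141, ω₂=1.034, θ₃=-0.138, ω₃=-0.389
apply F[6]=-20.000 → step 7: x=-0.107, v=-1.428, θ₁=-0.167, ω₁=0.641, θ₂=0.164, ω₂=1.194, θ₃=-0.147, ω₃=-0.478
apply F[7]=-20.000 → step 8: x=-0.137, v=-1.626, θ₁=-0.153, ω₁=0.763, θ₂=0.189, ω₂=1.352, θ₃=-0.157, ω₃=-0.569
apply F[8]=-20.000 → step 9: x=-0.172, v=-1.829, θ₁=-0.137, ω₁=0.895, θ₂=0.218, ω₂=1.507, θ₃=-0.169, ω₃=-0.661
apply F[9]=-20.000 → step 10: x=-0.210, v=-2.037, θ₁=-0.117, ω₁=1.041, θ₂=0.249, ω₂=1.657, θ₃=-0.184, ω₃=-0.752
apply F[10]=-20.000 → step 11: x=-0.253, v=-2.249, θ₁=-0.095, ω₁=1.201, θ₂=0.284, ω₂=1.798, θ₃=-0.200, ω₃=-0.840
apply F[11]=-20.000 → step 12: x=-0.300, v=-2.466, θ₁=-0.069, ω₁=1.378, θ₂=0.321, ω₂=1.929, θ₃=-0.217, ω₃=-0.920
apply F[12]=-20.000 → step 13: x=-0.352, v=-2.688, θ₁=-0.040, ω₁=1.573, θ₂=0.361, ω₂=2.044, θ₃=-0.236, ω₃=-0.989
apply F[13]=-20.000 → step 14: x=-0.408, v=-2.914, θ₁=-0.006, ω₁=1.787, θ₂=0.403, ω₂=2.140, θ₃=-0.257, ω₃=-1.040
apply F[14]=-20.000 → step 15: x=-0.469, v=-3.144, θ₁=0.032, ω₁=2.021, θ₂=0.446, ω₂=2.213, θ₃=-0.278, ω₃=-1.070
apply F[15]=-20.000 → step 16: x=-0.534, v=-3.375, θ₁=0.075, ω₁=2.274, θ₂=0.491, ω₂=2.257, θ₃=-0.299, ω₃=-1.071
apply F[16]=-20.000 → step 17: x=-0.604, v=-3.605, θ₁=0.123, ω₁=2.545, θ₂=0.536, ω₂=2.270, θ₃=-0.320, ω₃=-1.040
apply F[17]=-20.000 → step 18: x=-0.678, v=-3.832, θ₁=0.177, ω₁=2.832, θ₂=0.582, ω₂=2.249, θ₃=-0.341, ω₃=-0.970
apply F[18]=-20.000 → step 19: x=-0.757, v=-4.051, θ₁=0.236, ω₁=3.130, θ₂=0.626, ω₂=2.191, θ₃=-0.359, ω₃=-0.854
apply F[19]=-20.000 → step 20: x=-0.840, v=-4.256, θ₁=0.302, ω₁=3.433, θ₂=0.669, ω₂=2.099, θ₃=-0.374, ω₃=-0.690
apply F[20]=-20.000 → step 21: x=-0.927, v=-4.443, θ₁=0.374, ω₁=3.733, θ₂=0.710, ω₂=1.977, θ₃=-0.386, ω₃=-0.472
apply F[21]=-20.000 → step 22: x=-1.017, v=-4.603, θ₁=0.451, ω₁=4.023, θ₂=0.748, ω₂=1.833, θ₃=-0.393, ω₃=-0.198
apply F[22]=-20.000 → step 23: x=-1.111, v=-4.732, θ₁=0.534, ω₁=4.294, θ₂=0.783, ω₂=1.678, θ₃=-0.394, ω₃=0.133
apply F[23]=-20.000 → step 24: x=-1.207, v=-4.826, θ₁=0.623, ω₁=4.540, θ₂=0.815, ω₂=1.526, θ₃=-0.387, ω₃=0.516
apply F[24]=-20.000 → step 25: x=-1.304, v=-4.882, θ₁=0.716, ω₁=4.754, θ₂=0.844, ω₂=1.393, θ₃=-0.373, ω₃=0.946
apply F[25]=-20.000 → step 26: x=-1.402, v=-4.900, θ₁=0.813, ω₁=4.937, θ₂=0.871, ω₂=1.291, θ₃=-0.349, ω₃=1.415
apply F[26]=-20.000 → step 27: x=-1.499, v=-4.883, θ₁=0.913, ω₁=5.088, θ₂=0.896, ω₂=1.232, θ₃=-0.316, ω₃=1.912
apply F[27]=-20.000 → step 28: x=-1.597, v=-4.834, θ₁=1.016, ω₁=5.212, θ₂=0.921, ω₂=1.222, θ₃=-0.272, ω₃=2.428
apply F[28]=-20.000 → step 29: x=-1.693, v=-4.758, θ₁=1.121, ω₁=5.312, θ₂=0.945, ω₂=1.265, θ₃=-0.219, ω₃=2.954
apply F[29]=-20.000 → step 30: x=-1.787, v=-4.659, θ₁=1.228, ω₁=5.394, θ₂=0.972, ω₂=1.361, θ₃=-0.154, ω₃=3.484
apply F[30]=-20.000 → step 31: x=-1.879, v=-4.541, θ₁=1.337, ω₁=5.460, θ₂=1.000, ω₂=1.508, θ₃=-0.079, ω₃=4.013
apply F[31]=+20.000 → step 32: x=-1.966, v=-4.156, θ₁=1.447, ω₁=5.533, θ₂=1.031, ω₂=1.560, θ₃=0.003, ω₃=4.265
apply F[32]=+20.000 → step 33: x=-2.045, v=-3.757, θ₁=1.559, ω₁=5.635, θ₂=1.063, ω₂=1.642, θ₃=0.091, ω₃=4.526
apply F[33]=+20.000 → step 34: x=-2.116, v=-3.339, θ₁=1.672, ω₁=5.765, θ₂=1.097, ω₂=1.765, θ₃=0.185, ω₃=4.800
apply F[34]=+20.000 → step 35: x=-2.178, v=-2.899, θ₁=1.789, ω₁=5.923, θ₂=1.134, ω₂=1.939, θ₃=0.283, ω₃=5.089
apply F[35]=+20.000 → step 36: x=-2.232, v=-2.436, θ₁=1.910, ω₁=6.107, θ₂=1.175, ω₂=2.179, θ₃=0.388, ω₃=5.396
apply F[36]=+20.000 → step 37: x=-2.276, v=-1.947, θ₁=2.034, ω₁=6.313, θ₂=1.221, ω₂=2.504, θ₃=0.499, ω₃=5.722
apply F[37]=+20.000 → step 38: x=-2.310, v=-1.434, θ₁=2.162, ω₁=6.536, θ₂=1.276, ω₂=2.935, θ₃=0.617, ω₃=6.070
apply F[38]=+20.000 → step 39: x=-2.333, v=-0.898, θ₁=2.295, ω₁=6.764, θ₂=1.340, ω₂=3.497, θ₃=0.742, ω₃=6.444
Max |angle| over trajectory = 2.295 rad; bound = 2.414 → within bound.

Answer: yes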